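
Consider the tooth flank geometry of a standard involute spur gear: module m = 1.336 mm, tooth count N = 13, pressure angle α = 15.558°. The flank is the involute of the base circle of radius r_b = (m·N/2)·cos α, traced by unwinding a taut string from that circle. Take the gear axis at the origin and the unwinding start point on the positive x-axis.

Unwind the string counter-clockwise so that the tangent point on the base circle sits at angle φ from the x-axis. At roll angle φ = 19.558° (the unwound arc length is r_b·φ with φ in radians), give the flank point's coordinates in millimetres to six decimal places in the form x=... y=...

x=8.839103 y=0.109628

pitch radius r_p = m·N/2 = 1.336·13/2 = 8.684000
base radius r_b = r_p·cos α = 8.684000·cos 15.558° = 8.365813
roll angle φ = 19.558° = 0.34135150 rad
x = r_b·(cos φ + φ·sin φ) = 8.365813·(0.94230310 + 0.34135150·0.33476092) = 8.839103
y = r_b·(sin φ − φ·cos φ) = 8.365813·(0.33476092 − 0.34135150·0.94230310) = 0.109628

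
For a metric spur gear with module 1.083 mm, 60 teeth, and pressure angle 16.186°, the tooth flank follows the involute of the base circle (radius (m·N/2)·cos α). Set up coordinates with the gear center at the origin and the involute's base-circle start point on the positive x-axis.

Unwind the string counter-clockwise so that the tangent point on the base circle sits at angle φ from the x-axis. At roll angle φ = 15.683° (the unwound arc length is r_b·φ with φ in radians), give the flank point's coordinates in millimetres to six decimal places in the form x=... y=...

x=32.349227 y=0.211702

pitch radius r_p = m·N/2 = 1.083·60/2 = 32.490000
base radius r_b = r_p·cos α = 32.490000·cos 16.186° = 31.202156
roll angle φ = 15.683° = 0.27371999 rad
x = r_b·(cos φ + φ·sin φ) = 31.202156·(0.96277199 + 0.27371999·0.27031480) = 32.349227
y = r_b·(sin φ − φ·cos φ) = 31.202156·(0.27031480 − 0.27371999·0.96277199) = 0.211702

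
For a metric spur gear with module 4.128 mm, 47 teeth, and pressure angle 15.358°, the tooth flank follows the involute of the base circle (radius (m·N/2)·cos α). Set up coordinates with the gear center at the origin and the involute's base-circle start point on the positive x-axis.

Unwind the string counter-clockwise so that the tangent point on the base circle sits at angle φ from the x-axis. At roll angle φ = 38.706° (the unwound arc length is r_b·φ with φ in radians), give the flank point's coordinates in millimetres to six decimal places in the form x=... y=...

pitch radius r_p = m·N/2 = 4.128·47/2 = 97.008000
base radius r_b = r_p·cos α = 97.008000·cos 15.358° = 93.543826
roll angle φ = 38.706° = 0.67554714 rad
x = r_b·(cos φ + φ·sin φ) = 93.543826·(0.78036493 + 0.67554714·0.62532438) = 112.514609
y = r_b·(sin φ − φ·cos φ) = 93.543826·(0.62532438 − 0.67554714·0.78036493) = 9.181428

x=112.514609 y=9.181428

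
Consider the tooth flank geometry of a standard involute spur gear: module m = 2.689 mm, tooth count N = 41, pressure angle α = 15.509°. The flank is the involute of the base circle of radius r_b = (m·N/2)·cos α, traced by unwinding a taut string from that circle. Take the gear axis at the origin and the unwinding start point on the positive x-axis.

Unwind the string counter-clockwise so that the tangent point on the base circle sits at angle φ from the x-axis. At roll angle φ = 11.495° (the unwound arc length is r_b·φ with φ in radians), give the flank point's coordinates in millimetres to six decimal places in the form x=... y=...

x=54.175602 y=0.142405

pitch radius r_p = m·N/2 = 2.689·41/2 = 55.124500
base radius r_b = r_p·cos α = 55.124500·cos 15.509° = 53.117332
roll angle φ = 11.495° = 0.20062560 rad
x = r_b·(cos φ + φ·sin φ) = 53.117332·(0.97994210 + 0.20062560·0.19928242) = 54.175602
y = r_b·(sin φ − φ·cos φ) = 53.117332·(0.19928242 − 0.20062560·0.97994210) = 0.142405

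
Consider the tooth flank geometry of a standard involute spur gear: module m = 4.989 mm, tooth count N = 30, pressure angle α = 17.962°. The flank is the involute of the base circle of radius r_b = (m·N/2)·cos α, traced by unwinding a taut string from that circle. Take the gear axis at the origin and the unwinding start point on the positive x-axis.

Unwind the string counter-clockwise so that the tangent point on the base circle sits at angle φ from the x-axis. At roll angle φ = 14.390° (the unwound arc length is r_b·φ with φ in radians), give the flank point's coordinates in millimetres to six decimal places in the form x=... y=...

x=73.397533 y=0.373556

pitch radius r_p = m·N/2 = 4.989·30/2 = 74.835000
base radius r_b = r_p·cos α = 74.835000·cos 17.962° = 71.187636
roll angle φ = 14.390° = 0.25115288 rad
x = r_b·(cos φ + φ·sin φ) = 71.187636·(0.96862655 + 0.25115288·0.24852083) = 73.397533
y = r_b·(sin φ − φ·cos φ) = 71.187636·(0.24852083 − 0.25115288·0.96862655) = 0.373556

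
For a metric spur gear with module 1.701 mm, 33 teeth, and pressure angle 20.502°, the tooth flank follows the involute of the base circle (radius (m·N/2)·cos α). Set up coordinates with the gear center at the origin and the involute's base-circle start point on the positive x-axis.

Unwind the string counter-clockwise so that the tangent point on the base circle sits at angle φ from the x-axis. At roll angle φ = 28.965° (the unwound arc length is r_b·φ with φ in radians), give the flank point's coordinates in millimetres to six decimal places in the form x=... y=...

x=29.436416 y=1.103473

pitch radius r_p = m·N/2 = 1.701·33/2 = 28.066500
base radius r_b = r_p·cos α = 28.066500·cos 20.502° = 26.288767
roll angle φ = 28.965° = 0.50553462 rad
x = r_b·(cos φ + φ·sin φ) = 26.288767·(0.87491570 + 0.50553462·0.48427526) = 29.436416
y = r_b·(sin φ − φ·cos φ) = 26.288767·(0.48427526 − 0.50553462·0.87491570) = 1.103473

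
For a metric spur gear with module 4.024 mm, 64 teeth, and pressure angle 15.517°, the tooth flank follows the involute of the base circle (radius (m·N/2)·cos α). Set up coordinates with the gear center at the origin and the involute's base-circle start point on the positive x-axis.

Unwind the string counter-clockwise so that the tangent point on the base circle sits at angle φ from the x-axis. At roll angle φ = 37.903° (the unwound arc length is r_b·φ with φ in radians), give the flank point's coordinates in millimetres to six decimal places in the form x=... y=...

pitch radius r_p = m·N/2 = 4.024·64/2 = 128.768000
base radius r_b = r_p·cos α = 128.768000·cos 15.517° = 124.074551
roll angle φ = 37.903° = 0.66153215 rad
x = r_b·(cos φ + φ·sin φ) = 124.074551·(0.78905192 + 0.66153215·0.61432652) = 148.324755
y = r_b·(sin φ − φ·cos φ) = 124.074551·(0.61432652 − 0.66153215·0.78905192) = 11.457454

x=148.324755 y=11.457454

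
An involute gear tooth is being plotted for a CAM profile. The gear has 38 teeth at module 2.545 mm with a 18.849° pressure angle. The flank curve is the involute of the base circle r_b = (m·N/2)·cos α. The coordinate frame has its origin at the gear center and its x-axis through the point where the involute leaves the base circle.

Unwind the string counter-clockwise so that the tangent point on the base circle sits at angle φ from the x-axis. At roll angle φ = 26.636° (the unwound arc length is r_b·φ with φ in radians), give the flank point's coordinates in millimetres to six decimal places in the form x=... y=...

x=50.442898 y=1.499708

pitch radius r_p = m·N/2 = 2.545·38/2 = 48.355000
base radius r_b = r_p·cos α = 48.355000·cos 18.849° = 45.761881
roll angle φ = 26.636° = 0.46488590 rad
x = r_b·(cos φ + φ·sin φ) = 45.761881·(0.89387273 + 0.46488590·0.44832081) = 50.442898
y = r_b·(sin φ − φ·cos φ) = 45.761881·(0.44832081 − 0.46488590·0.89387273) = 1.499708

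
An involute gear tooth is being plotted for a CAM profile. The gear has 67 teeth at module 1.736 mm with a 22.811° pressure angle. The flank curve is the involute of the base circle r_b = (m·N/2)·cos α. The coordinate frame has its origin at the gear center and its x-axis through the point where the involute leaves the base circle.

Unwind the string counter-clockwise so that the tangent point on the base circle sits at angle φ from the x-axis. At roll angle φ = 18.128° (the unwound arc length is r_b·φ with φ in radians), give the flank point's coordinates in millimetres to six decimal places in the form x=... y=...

pitch radius r_p = m·N/2 = 1.736·67/2 = 58.156000
base radius r_b = r_p·cos α = 58.156000·cos 22.811° = 53.607546
roll angle φ = 18.128° = 0.31639329 rad
x = r_b·(cos φ + φ·sin φ) = 53.607546·(0.95036379 + 0.31639329·0.31114090) = 56.223952
y = r_b·(sin φ − φ·cos φ) = 53.607546·(0.31114090 − 0.31639329·0.95036379) = 0.560316

x=56.223952 y=0.560316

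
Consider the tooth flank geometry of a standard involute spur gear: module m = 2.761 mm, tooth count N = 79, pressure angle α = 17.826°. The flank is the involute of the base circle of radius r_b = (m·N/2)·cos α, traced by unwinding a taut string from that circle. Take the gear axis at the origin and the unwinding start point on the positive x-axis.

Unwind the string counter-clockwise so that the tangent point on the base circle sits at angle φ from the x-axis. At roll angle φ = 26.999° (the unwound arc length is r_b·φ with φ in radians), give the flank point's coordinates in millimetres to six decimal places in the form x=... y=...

pitch radius r_p = m·N/2 = 2.761·79/2 = 109.059500
base radius r_b = r_p·cos α = 109.059500·cos 17.826° = 103.823616
roll angle φ = 26.999° = 0.47122144 rad
x = r_b·(cos φ + φ·sin φ) = 103.823616·(0.89101445 + 0.47122144·0.45397495) = 114.718573
y = r_b·(sin φ − φ·cos φ) = 103.823616·(0.45397495 − 0.47122144·0.89101445) = 3.541406

x=114.718573 y=3.541406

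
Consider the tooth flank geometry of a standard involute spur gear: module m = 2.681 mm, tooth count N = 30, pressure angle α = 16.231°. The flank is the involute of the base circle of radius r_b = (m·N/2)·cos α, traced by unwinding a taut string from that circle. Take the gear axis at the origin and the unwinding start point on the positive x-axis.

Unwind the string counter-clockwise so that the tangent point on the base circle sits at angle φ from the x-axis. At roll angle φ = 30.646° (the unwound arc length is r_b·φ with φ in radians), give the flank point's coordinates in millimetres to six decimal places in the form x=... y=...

x=43.746599 y=1.913728

pitch radius r_p = m·N/2 = 2.681·30/2 = 40.215000
base radius r_b = r_p·cos α = 40.215000·cos 16.231° = 38.612135
roll angle φ = 30.646° = 0.53487360 rad
x = r_b·(cos φ + φ·sin φ) = 38.612135·(0.86033307 + 0.53487360·0.50973230) = 43.746599
y = r_b·(sin φ − φ·cos φ) = 38.612135·(0.50973230 − 0.53487360·0.86033307) = 1.913728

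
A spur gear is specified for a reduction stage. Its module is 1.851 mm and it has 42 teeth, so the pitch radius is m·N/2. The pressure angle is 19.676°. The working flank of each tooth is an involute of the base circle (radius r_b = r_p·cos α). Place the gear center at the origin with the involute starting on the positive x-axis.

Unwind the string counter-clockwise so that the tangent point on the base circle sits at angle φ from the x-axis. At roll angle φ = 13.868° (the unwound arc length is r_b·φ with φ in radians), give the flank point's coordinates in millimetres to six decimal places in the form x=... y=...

x=37.657872 y=0.171990

pitch radius r_p = m·N/2 = 1.851·42/2 = 38.871000
base radius r_b = r_p·cos α = 38.871000·cos 19.676° = 36.601387
roll angle φ = 13.868° = 0.24204226 rad
x = r_b·(cos φ + φ·sin φ) = 36.601387·(0.97085050 + 0.24204226·0.23968585) = 37.657872
y = r_b·(sin φ − φ·cos φ) = 36.601387·(0.23968585 − 0.24204226·0.97085050) = 0.171990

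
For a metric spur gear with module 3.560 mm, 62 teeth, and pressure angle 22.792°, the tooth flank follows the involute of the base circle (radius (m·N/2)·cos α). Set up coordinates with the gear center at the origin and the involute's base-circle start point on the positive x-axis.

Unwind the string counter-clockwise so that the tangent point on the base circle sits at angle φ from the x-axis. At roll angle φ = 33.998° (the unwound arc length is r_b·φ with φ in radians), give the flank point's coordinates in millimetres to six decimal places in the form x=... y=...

x=118.108334 y=6.839203

pitch radius r_p = m·N/2 = 3.560·62/2 = 110.360000
base radius r_b = r_p·cos α = 110.360000·cos 22.792° = 101.742788
roll angle φ = 33.998° = 0.59337704 rad
x = r_b·(cos φ + φ·sin φ) = 101.742788·(0.82905709 + 0.59337704·0.55916396) = 118.108334
y = r_b·(sin φ − φ·cos φ) = 101.742788·(0.55916396 − 0.59337704·0.82905709) = 6.839203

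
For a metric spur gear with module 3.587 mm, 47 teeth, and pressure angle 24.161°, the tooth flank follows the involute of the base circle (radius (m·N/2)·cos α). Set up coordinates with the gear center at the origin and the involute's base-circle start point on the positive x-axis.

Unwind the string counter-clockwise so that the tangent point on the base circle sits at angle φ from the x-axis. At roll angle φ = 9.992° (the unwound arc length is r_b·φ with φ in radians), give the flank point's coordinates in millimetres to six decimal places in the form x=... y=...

pitch radius r_p = m·N/2 = 3.587·47/2 = 84.294500
base radius r_b = r_p·cos α = 84.294500·cos 24.161° = 76.910212
roll angle φ = 9.992° = 0.17439330 rad
x = r_b·(cos φ + φ·sin φ) = 76.910212·(0.98483199 + 0.17439330·0.17351067) = 78.070870
y = r_b·(sin φ − φ·cos φ) = 76.910212·(0.17351067 − 0.17439330·0.98483199) = 0.135560

x=78.070870 y=0.135560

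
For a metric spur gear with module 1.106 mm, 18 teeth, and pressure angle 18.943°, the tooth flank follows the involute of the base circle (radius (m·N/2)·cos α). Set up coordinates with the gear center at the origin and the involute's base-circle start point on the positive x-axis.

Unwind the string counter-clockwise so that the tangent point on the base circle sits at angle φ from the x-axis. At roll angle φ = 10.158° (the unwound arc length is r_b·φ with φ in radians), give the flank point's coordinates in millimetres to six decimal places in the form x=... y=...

pitch radius r_p = m·N/2 = 1.106·18/2 = 9.954000
base radius r_b = r_p·cos α = 9.954000·cos 18.943° = 9.414911
roll angle φ = 10.158° = 0.17729055 rad
x = r_b·(cos φ + φ·sin φ) = 9.414911·(0.98432515 + 0.17729055·0.17636324) = 9.561715
y = r_b·(sin φ − φ·cos φ) = 9.414911·(0.17636324 − 0.17729055·0.98432515) = 0.017434

x=9.561715 y=0.017434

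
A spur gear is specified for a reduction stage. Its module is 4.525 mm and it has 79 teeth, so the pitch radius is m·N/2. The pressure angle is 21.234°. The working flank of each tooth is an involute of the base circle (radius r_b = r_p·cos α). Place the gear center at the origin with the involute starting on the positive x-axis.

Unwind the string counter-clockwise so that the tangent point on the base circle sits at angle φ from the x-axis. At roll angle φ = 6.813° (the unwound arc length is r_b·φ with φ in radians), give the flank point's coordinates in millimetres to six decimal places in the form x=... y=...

pitch radius r_p = m·N/2 = 4.525·79/2 = 178.737500
base radius r_b = r_p·cos α = 178.737500·cos 21.234° = 166.602840
roll angle φ = 6.813° = 0.11890928 rad
x = r_b·(cos φ + φ·sin φ) = 166.602840·(0.99293862 + 0.11890928·0.11862926) = 167.776514
y = r_b·(sin φ − φ·cos φ) = 166.602840·(0.11862926 − 0.11890928·0.99293862) = 0.093238

x=167.776514 y=0.093238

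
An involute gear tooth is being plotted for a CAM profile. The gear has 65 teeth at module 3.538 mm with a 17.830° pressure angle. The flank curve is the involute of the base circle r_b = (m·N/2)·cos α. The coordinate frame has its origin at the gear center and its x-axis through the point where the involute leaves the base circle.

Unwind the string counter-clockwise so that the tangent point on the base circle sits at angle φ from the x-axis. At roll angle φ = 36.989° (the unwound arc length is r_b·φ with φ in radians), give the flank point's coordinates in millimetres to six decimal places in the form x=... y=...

pitch radius r_p = m·N/2 = 3.538·65/2 = 114.985000
base radius r_b = r_p·cos α = 114.985000·cos 17.830° = 109.462179
roll angle φ = 36.989° = 0.64557984 rad
x = r_b·(cos φ + φ·sin φ) = 109.462179·(0.79875104 + 0.64557984·0.60166169) = 129.950399
y = r_b·(sin φ − φ·cos φ) = 109.462179·(0.60166169 − 0.64557984·0.79875104) = 9.414199

x=129.950399 y=9.414199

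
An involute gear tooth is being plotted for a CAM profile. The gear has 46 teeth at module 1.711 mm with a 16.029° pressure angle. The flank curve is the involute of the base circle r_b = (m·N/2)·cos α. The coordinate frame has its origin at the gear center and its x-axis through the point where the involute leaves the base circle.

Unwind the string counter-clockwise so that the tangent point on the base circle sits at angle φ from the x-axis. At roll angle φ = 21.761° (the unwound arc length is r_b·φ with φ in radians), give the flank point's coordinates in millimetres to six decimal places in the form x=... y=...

x=40.453411 y=0.680810

pitch radius r_p = m·N/2 = 1.711·46/2 = 39.353000
base radius r_b = r_p·cos α = 39.353000·cos 16.029° = 37.823036
roll angle φ = 21.761° = 0.37980110 rad
x = r_b·(cos φ + φ·sin φ) = 37.823036·(0.92873839 + 0.37980110·0.37073575) = 40.453411
y = r_b·(sin φ − φ·cos φ) = 37.823036·(0.37073575 − 0.37980110·0.92873839) = 0.680810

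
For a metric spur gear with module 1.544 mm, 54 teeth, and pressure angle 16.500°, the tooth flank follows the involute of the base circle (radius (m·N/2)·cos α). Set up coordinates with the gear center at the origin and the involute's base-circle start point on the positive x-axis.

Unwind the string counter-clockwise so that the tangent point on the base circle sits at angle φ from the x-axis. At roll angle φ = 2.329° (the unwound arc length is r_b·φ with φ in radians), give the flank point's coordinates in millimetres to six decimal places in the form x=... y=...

x=40.004286 y=0.000895

pitch radius r_p = m·N/2 = 1.544·54/2 = 41.688000
base radius r_b = r_p·cos α = 41.688000·cos 16.500° = 39.971277
roll angle φ = 2.329° = 0.04064872 rad
x = r_b·(cos φ + φ·sin φ) = 39.971277·(0.99917395 + 0.04064872·0.04063753) = 40.004286
y = r_b·(sin φ − φ·cos φ) = 39.971277·(0.04063753 − 0.04064872·0.99917395) = 0.000895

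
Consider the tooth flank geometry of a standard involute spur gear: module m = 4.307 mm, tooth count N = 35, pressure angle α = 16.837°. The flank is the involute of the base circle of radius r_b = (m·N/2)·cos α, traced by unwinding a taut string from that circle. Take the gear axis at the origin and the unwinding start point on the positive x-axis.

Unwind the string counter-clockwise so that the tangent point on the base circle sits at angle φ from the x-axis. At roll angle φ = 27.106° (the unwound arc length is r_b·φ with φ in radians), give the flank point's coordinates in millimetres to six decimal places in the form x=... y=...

pitch radius r_p = m·N/2 = 4.307·35/2 = 75.372500
base radius r_b = r_p·cos α = 75.372500·cos 16.837° = 72.141481
roll angle φ = 27.106° = 0.47308895 rad
x = r_b·(cos φ + φ·sin φ) = 72.141481·(0.89016510 + 0.47308895·0.45563813) = 79.768455
y = r_b·(sin φ − φ·cos φ) = 72.141481·(0.45563813 − 0.47308895·0.89016510) = 2.489665

x=79.768455 y=2.489665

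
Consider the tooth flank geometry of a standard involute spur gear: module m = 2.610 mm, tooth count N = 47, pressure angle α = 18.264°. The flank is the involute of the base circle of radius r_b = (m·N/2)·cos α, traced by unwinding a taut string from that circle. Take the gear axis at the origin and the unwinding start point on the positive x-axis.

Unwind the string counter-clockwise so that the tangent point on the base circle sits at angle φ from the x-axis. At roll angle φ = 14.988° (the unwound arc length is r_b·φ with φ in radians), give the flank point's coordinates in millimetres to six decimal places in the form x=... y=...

pitch radius r_p = m·N/2 = 2.610·47/2 = 61.335000
base radius r_b = r_p·cos α = 61.335000·cos 18.264° = 58.245101
roll angle φ = 14.988° = 0.26158995 rad
x = r_b·(cos φ + φ·sin φ) = 58.245101·(0.96598001 + 0.26158995·0.25861674) = 60.203974
y = r_b·(sin φ − φ·cos φ) = 58.245101·(0.25861674 − 0.26158995·0.96598001) = 0.345165

x=60.203974 y=0.345165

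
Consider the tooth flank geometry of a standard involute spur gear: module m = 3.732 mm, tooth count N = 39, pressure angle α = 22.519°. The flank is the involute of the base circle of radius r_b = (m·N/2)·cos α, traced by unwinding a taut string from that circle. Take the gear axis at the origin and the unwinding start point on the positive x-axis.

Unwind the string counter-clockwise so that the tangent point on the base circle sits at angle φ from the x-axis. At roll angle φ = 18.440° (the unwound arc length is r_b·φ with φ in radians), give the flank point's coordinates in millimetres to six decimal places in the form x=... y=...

pitch radius r_p = m·N/2 = 3.732·39/2 = 72.774000
base radius r_b = r_p·cos α = 72.774000·cos 22.519° = 67.225170
roll angle φ = 18.440° = 0.32183871 rad
x = r_b·(cos φ + φ·sin φ) = 67.225170·(0.94865542 + 0.32183871·0.31631140) = 70.617128
y = r_b·(sin φ − φ·cos φ) = 67.225170·(0.31631140 − 0.32183871·0.94865542) = 0.739299

x=70.617128 y=0.739299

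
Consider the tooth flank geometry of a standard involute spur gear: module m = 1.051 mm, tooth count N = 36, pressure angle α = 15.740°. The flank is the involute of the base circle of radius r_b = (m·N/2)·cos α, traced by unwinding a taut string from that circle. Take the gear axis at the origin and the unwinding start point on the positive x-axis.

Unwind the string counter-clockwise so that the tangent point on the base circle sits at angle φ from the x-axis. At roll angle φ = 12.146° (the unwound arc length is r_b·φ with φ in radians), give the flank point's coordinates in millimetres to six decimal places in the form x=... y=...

pitch radius r_p = m·N/2 = 1.051·36/2 = 18.918000
base radius r_b = r_p·cos α = 18.918000·cos 15.740° = 18.208624
roll angle φ = 12.146° = 0.21198769 rad
x = r_b·(cos φ + φ·sin φ) = 18.208624·(0.97761463 + 0.21198769·0.21040351) = 18.613176
y = r_b·(sin φ − φ·cos φ) = 18.208624·(0.21040351 − 0.21198769·0.97761463) = 0.057562

x=18.613176 y=0.057562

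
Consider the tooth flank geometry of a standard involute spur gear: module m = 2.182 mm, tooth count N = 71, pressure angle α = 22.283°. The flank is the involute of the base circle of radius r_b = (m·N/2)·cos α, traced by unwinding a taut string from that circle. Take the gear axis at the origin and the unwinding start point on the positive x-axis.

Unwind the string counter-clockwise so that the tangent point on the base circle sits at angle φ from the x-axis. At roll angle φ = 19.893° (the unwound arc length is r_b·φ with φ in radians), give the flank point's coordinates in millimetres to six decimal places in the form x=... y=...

x=75.867237 y=0.987969

pitch radius r_p = m·N/2 = 2.182·71/2 = 77.461000
base radius r_b = r_p·cos α = 77.461000·cos 22.283° = 71.676388
roll angle φ = 19.893° = 0.34719835 rad
x = r_b·(cos φ + φ·sin φ) = 71.676388·(0.94032971 + 0.34719835·0.34026467) = 75.867237
y = r_b·(sin φ − φ·cos φ) = 71.676388·(0.34026467 − 0.34719835·0.94032971) = 0.987969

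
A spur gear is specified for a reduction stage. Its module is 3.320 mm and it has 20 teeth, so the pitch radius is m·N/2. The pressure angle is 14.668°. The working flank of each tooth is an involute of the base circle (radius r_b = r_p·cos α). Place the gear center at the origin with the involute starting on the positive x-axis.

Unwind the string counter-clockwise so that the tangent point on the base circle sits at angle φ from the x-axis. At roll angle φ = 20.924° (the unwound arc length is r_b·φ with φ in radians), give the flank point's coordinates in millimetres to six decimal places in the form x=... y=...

pitch radius r_p = m·N/2 = 3.320·20/2 = 33.200000
base radius r_b = r_p·cos α = 33.200000·cos 14.668° = 32.117990
roll angle φ = 20.924° = 0.36519269 rad
x = r_b·(cos φ + φ·sin φ) = 32.117990·(0.93405496 + 0.36519269·0.35712929) = 34.188828
y = r_b·(sin φ − φ·cos φ) = 32.117990·(0.35712929 − 0.36519269·0.93405496) = 0.514506

x=34.188828 y=0.514506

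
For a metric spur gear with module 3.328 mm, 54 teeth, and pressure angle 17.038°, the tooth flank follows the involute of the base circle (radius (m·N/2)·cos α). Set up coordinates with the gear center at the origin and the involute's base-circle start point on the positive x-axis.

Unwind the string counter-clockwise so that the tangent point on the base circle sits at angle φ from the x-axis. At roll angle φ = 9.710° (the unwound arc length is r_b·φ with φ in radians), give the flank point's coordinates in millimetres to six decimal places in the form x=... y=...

x=87.137158 y=0.138988

pitch radius r_p = m·N/2 = 3.328·54/2 = 89.856000
base radius r_b = r_p·cos α = 89.856000·cos 17.038° = 85.912277
roll angle φ = 9.710° = 0.16947147 rad
x = r_b·(cos φ + φ·sin φ) = 85.912277·(0.98567405 + 0.16947147·0.16866141) = 87.137158
y = r_b·(sin φ − φ·cos φ) = 85.912277·(0.16866141 − 0.16947147·0.98567405) = 0.138988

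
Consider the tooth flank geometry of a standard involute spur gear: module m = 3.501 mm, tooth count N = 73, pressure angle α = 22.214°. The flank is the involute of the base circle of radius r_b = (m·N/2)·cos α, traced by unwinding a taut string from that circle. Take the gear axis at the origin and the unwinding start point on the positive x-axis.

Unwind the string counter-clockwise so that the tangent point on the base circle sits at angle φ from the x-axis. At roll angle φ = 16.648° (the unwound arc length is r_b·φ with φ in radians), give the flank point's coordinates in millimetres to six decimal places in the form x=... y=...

pitch radius r_p = m·N/2 = 3.501·73/2 = 127.786500
base radius r_b = r_p·cos α = 127.786500·cos 22.214° = 118.301960
roll angle φ = 16.648° = 0.29056241 rad
x = r_b·(cos φ + φ·sin φ) = 118.301960·(0.95808290 + 0.29056241·0.28649111) = 123.190960
y = r_b·(sin φ − φ·cos φ) = 118.301960·(0.28649111 − 0.29056241·0.95808290) = 0.959219

x=123.190960 y=0.959219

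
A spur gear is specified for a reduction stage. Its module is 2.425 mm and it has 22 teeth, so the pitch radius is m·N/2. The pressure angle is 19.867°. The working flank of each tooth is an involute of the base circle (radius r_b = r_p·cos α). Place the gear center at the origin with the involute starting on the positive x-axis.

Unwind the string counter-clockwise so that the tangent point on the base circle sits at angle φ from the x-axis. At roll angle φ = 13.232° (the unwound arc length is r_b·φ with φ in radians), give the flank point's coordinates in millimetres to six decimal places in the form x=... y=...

x=25.747526 y=0.102453

pitch radius r_p = m·N/2 = 2.425·22/2 = 26.675000
base radius r_b = r_p·cos α = 26.675000·cos 19.867° = 25.087411
roll angle φ = 13.232° = 0.23094197 rad
x = r_b·(cos φ + φ·sin φ) = 25.087411·(0.97345122 + 0.23094197·0.22889458) = 25.747526
y = r_b·(sin φ − φ·cos φ) = 25.087411·(0.22889458 − 0.23094197·0.97345122) = 0.102453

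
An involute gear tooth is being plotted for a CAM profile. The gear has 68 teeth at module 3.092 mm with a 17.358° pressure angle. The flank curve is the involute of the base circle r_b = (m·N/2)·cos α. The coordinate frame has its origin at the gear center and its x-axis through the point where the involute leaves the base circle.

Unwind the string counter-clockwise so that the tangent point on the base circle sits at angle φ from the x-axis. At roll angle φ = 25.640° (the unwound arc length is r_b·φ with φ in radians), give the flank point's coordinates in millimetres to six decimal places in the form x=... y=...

x=109.889968 y=2.937775

pitch radius r_p = m·N/2 = 3.092·68/2 = 105.128000
base radius r_b = r_p·cos α = 105.128000·cos 17.358° = 100.340395
roll angle φ = 25.640° = 0.44750242 rad
x = r_b·(cos φ + φ·sin φ) = 100.340395·(0.90153065 + 0.44750242·0.43271524) = 109.889968
y = r_b·(sin φ − φ·cos φ) = 100.340395·(0.43271524 − 0.44750242·0.90153065) = 2.937775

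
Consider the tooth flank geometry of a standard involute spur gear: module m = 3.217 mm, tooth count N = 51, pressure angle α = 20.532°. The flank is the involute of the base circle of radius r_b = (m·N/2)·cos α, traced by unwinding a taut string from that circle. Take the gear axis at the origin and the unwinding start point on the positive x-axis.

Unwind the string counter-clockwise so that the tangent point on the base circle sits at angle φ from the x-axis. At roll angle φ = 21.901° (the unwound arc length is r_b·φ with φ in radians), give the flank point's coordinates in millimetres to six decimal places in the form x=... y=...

pitch radius r_p = m·N/2 = 3.217·51/2 = 82.033500
base radius r_b = r_p·cos α = 82.033500·cos 20.532° = 76.822441
roll angle φ = 21.901° = 0.38224456 rad
x = r_b·(cos φ + φ·sin φ) = 76.822441·(0.92782974 + 0.38224456·0.37300398) = 82.231393
y = r_b·(sin φ − φ·cos φ) = 76.822441·(0.37300398 − 0.38224456·0.92782974) = 1.409393

x=82.231393 y=1.409393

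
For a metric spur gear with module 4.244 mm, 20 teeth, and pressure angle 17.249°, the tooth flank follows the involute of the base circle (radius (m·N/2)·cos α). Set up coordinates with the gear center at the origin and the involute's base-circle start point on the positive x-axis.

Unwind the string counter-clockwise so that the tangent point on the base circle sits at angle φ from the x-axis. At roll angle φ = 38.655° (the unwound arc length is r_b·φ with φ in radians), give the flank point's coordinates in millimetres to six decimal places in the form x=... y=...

x=48.732035 y=3.962966

pitch radius r_p = m·N/2 = 4.244·20/2 = 42.440000
base radius r_b = r_p·cos α = 42.440000·cos 17.249° = 40.531266
roll angle φ = 38.655° = 0.67465702 rad
x = r_b·(cos φ + φ·sin φ) = 40.531266·(0.78092123 + 0.67465702·0.62462951) = 48.732035
y = r_b·(sin φ − φ·cos φ) = 40.531266·(0.62462951 − 0.67465702·0.78092123) = 3.962966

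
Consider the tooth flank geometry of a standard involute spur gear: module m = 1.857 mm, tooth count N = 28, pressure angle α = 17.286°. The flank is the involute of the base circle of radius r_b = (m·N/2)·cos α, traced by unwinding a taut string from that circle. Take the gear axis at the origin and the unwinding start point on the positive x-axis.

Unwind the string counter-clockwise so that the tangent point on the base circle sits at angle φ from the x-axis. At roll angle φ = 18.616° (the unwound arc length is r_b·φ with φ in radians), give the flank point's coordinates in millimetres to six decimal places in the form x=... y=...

pitch radius r_p = m·N/2 = 1.857·28/2 = 25.998000
base radius r_b = r_p·cos α = 25.998000·cos 17.286° = 24.823760
roll angle φ = 18.616° = 0.32491049 rad
x = r_b·(cos φ + φ·sin φ) = 24.823760·(0.94767930 + 0.32491049·0.31922396) = 26.099664
y = r_b·(sin φ − φ·cos φ) = 24.823760·(0.31922396 − 0.32491049·0.94767930) = 0.280832

x=26.099664 y=0.280832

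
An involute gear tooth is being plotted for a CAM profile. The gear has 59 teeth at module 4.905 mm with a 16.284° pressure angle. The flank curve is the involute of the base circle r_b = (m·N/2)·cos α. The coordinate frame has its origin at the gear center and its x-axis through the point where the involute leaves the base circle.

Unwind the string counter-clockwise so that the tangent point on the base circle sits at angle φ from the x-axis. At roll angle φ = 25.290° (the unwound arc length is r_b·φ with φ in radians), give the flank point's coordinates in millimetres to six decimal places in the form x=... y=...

pitch radius r_p = m·N/2 = 4.905·59/2 = 144.697500
base radius r_b = r_p·cos α = 144.697500·cos 16.284° = 138.892762
roll angle φ = 25.290° = 0.44139377 rad
x = r_b·(cos φ + φ·sin φ) = 138.892762·(0.90415712 + 0.44139377·0.42720006) = 151.770978
y = r_b·(sin φ − φ·cos φ) = 138.892762·(0.42720006 − 0.44139377·0.90415712) = 3.904379

x=151.770978 y=3.904379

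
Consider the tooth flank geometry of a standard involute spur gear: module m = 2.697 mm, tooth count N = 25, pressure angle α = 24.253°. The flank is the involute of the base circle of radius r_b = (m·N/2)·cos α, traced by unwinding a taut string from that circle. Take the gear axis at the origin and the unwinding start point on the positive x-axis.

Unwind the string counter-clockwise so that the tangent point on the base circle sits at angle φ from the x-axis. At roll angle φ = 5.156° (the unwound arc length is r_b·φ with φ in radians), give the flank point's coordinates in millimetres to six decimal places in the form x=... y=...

x=30.861256 y=0.007460

pitch radius r_p = m·N/2 = 2.697·25/2 = 33.712500
base radius r_b = r_p·cos α = 33.712500·cos 24.253° = 30.737053
roll angle φ = 5.156° = 0.08998918 rad
x = r_b·(cos φ + φ·sin φ) = 30.737053·(0.99595371 + 0.08998918·0.08986777) = 30.861256
y = r_b·(sin φ − φ·cos φ) = 30.737053·(0.08986777 − 0.08998918·0.99595371) = 0.007460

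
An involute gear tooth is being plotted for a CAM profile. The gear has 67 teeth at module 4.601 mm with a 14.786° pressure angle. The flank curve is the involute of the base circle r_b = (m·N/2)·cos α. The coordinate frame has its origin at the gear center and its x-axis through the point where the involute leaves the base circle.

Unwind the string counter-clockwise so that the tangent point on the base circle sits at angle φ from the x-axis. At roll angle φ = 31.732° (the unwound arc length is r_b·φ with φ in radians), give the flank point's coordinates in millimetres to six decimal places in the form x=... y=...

x=170.162090 y=8.182680

pitch radius r_p = m·N/2 = 4.601·67/2 = 154.133500
base radius r_b = r_p·cos α = 154.133500·cos 14.786° = 149.029489
roll angle φ = 31.732° = 0.55382788 rad
x = r_b·(cos φ + φ·sin φ) = 149.029489·(0.85051750 + 0.55382788·0.52594675) = 170.162090
y = r_b·(sin φ − φ·cos φ) = 149.029489·(0.52594675 − 0.55382788·0.85051750) = 8.182680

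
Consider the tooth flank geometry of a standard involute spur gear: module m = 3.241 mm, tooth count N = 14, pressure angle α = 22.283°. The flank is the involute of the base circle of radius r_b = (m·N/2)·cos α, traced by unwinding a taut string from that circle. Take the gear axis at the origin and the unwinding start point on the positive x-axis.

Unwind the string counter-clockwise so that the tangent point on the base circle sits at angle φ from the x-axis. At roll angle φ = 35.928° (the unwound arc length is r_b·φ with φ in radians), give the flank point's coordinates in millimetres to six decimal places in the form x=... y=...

pitch radius r_p = m·N/2 = 3.241·14/2 = 22.687000
base radius r_b = r_p·cos α = 22.687000·cos 22.283° = 20.992786
roll angle φ = 35.928° = 0.62706189 rad
x = r_b·(cos φ + φ·sin φ) = 20.992786·(0.80975499 + 0.62706189·0.58676815) = 24.723098
y = r_b·(sin φ − φ·cos φ) = 20.992786·(0.58676815 − 0.62706189·0.80975499) = 1.658465

x=24.723098 y=1.658465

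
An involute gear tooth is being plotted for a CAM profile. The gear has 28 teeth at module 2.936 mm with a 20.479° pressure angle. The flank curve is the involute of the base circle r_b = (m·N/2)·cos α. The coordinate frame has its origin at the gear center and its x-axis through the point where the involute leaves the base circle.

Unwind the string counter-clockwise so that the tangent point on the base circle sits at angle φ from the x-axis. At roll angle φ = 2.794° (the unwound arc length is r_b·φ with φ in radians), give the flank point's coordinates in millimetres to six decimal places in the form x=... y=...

x=38.552003 y=0.001488

pitch radius r_p = m·N/2 = 2.936·28/2 = 41.104000
base radius r_b = r_p·cos α = 41.104000·cos 20.479° = 38.506247
roll angle φ = 2.794° = 0.04876450 rad
x = r_b·(cos φ + φ·sin φ) = 38.506247·(0.99881125 + 0.04876450·0.04874517) = 38.552003
y = r_b·(sin φ − φ·cos φ) = 38.506247·(0.04874517 − 0.04876450·0.99881125) = 0.001488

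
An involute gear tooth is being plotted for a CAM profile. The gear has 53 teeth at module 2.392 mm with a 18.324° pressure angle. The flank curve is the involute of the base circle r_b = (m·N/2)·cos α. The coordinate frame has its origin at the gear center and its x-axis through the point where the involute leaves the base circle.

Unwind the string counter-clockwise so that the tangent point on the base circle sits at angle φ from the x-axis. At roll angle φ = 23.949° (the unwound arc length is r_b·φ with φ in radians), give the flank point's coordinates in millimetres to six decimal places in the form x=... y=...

pitch radius r_p = m·N/2 = 2.392·53/2 = 63.388000
base radius r_b = r_p·cos α = 63.388000·cos 18.324° = 60.173840
roll angle φ = 23.949° = 0.41798890 rad
x = r_b·(cos φ + φ·sin φ) = 60.173840·(0.91390714 + 0.41798890·0.40592332) = 65.203084
y = r_b·(sin φ − φ·cos φ) = 60.173840·(0.40592332 − 0.41798890·0.91390714) = 1.439375

x=65.203084 y=1.439375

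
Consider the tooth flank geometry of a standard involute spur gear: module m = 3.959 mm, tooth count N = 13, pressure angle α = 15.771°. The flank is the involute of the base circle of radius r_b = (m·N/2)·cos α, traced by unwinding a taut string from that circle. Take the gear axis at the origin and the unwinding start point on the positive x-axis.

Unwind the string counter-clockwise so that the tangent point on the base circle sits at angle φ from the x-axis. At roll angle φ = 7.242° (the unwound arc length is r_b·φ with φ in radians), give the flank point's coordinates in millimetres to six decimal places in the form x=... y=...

x=24.961813 y=0.016643

pitch radius r_p = m·N/2 = 3.959·13/2 = 25.733500
base radius r_b = r_p·cos α = 25.733500·cos 15.771° = 24.764780
roll angle φ = 7.242° = 0.12639674 rad
x = r_b·(cos φ + φ·sin φ) = 24.764780·(0.99202256 + 0.12639674·0.12606046) = 24.961813
y = r_b·(sin φ − φ·cos φ) = 24.764780·(0.12606046 − 0.12639674·0.99202256) = 0.016643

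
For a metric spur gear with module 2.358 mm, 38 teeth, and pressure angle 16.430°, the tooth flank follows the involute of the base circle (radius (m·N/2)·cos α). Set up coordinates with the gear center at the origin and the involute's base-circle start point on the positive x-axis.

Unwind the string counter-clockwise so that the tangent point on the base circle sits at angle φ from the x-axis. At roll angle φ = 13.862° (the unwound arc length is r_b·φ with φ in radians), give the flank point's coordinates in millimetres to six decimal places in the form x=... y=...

x=44.211884 y=0.201667

pitch radius r_p = m·N/2 = 2.358·38/2 = 44.802000
base radius r_b = r_p·cos α = 44.802000·cos 16.430° = 42.972556
roll angle φ = 13.862° = 0.24193754 rad
x = r_b·(cos φ + φ·sin φ) = 42.972556·(0.97087559 + 0.24193754·0.23958419) = 44.211884
y = r_b·(sin φ − φ·cos φ) = 42.972556·(0.23958419 − 0.24193754·0.97087559) = 0.201667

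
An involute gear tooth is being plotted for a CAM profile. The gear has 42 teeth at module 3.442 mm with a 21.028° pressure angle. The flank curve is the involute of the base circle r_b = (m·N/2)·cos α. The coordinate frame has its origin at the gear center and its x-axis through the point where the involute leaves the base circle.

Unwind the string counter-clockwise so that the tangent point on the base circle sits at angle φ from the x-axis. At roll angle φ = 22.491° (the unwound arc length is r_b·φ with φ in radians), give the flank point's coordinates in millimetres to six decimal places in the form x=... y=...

x=72.467935 y=1.339463

pitch radius r_p = m·N/2 = 3.442·42/2 = 72.282000
base radius r_b = r_p·cos α = 72.282000·cos 21.028° = 67.468393
roll angle φ = 22.491° = 0.39254200 rad
x = r_b·(cos φ + φ·sin φ) = 67.468393·(0.92393963 + 0.39254200·0.38253830) = 72.467935
y = r_b·(sin φ − φ·cos φ) = 67.468393·(0.38253830 − 0.39254200·0.92393963) = 1.339463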